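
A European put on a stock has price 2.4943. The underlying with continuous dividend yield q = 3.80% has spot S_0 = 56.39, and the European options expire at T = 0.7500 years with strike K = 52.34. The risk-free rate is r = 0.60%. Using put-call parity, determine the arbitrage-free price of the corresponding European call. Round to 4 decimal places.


Put-call parity: C - P = S_0 * exp(-qT) - K * exp(-rT).
S_0 * exp(-qT) = 56.3900 * 0.97190229 = 54.80557037
K * exp(-rT) = 52.3400 * 0.99551011 = 52.10499915
C = P + S*exp(-qT) - K*exp(-rT)
C = 2.4943 + 54.80557037 - 52.10499915 = 5.1949

Answer: Call price = 5.1949


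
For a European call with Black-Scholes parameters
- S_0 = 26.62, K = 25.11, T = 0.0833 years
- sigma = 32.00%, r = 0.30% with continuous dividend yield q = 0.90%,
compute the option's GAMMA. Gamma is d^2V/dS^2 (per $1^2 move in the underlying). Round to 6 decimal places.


d1 = 0.6730558468; d2 = 0.5806982807
phi(d1) = 0.3180837330; exp(-qT) = 0.9992505810; exp(-rT) = 0.9997501312
Gamma = exp(-qT) * phi(d1) / (S * sigma * sqrt(T)) = 0.9992505810 * 0.3180837330 / (26.6200 * 0.3200 * 0.2886173938) = 0.129281

Answer: Gamma = 0.129281


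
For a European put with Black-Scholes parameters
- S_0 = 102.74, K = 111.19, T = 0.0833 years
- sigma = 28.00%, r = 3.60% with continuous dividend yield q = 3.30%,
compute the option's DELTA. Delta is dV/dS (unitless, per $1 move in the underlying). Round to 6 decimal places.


Answer: Delta = -0.822725

Derivation:
d1 = -0.9345499601; d2 = -1.0153628303
phi(d1) = 0.2577847493; exp(-qT) = 0.9972548748; exp(-rT) = 0.9970056919
N(-d1) = 0.8249898613
Delta = -exp(-qT) * N(-d1) = -0.9972548748 * 0.8249898613 = -0.822725


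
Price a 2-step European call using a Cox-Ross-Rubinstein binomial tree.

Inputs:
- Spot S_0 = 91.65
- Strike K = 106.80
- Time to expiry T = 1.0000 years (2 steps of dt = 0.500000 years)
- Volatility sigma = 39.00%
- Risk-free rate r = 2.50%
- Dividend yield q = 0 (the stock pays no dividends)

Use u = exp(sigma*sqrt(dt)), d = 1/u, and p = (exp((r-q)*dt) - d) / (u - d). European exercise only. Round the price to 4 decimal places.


Answer: Price = V(0,0) = 10.5138

Derivation:
dt = T/N = 0.500000
u = exp(sigma*sqrt(dt)) = 1.317547; d = 1/u = 0.758986
p = (exp((r-q)*dt) - d) / (u - d) = 0.454010
Discount per step: exp(-r*dt) = 0.987578
Stock lattice S(k, i) with i counting down-moves:
  k=0: S(0,0) = 91.6500
  k=1: S(1,0) = 120.7532; S(1,1) = 69.5611
  k=2: S(2,0) = 159.0980; S(2,1) = 91.6500; S(2,2) = 52.7959
Terminal payoffs V(N, i) = max(S_T - K, 0):
  V(2,0) = 52.297984; V(2,1) = 0.000000; V(2,2) = 0.000000
Backward induction: V(k, i) = exp(-r*dt) * [p * V(k+1, i) + (1-p) * V(k+1, i+1)].
  V(1,0) = exp(-r*dt) * [p*52.297984 + (1-p)*0.000000] = 23.448863
  V(1,1) = exp(-r*dt) * [p*0.000000 + (1-p)*0.000000] = 0.000000
  V(0,0) = exp(-r*dt) * [p*23.448863 + (1-p)*0.000000] = 10.513774


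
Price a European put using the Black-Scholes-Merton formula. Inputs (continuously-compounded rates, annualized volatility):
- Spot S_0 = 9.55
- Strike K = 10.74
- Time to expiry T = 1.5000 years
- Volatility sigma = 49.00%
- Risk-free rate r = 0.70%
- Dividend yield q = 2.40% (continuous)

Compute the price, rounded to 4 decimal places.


d1 = (ln(S/K) + (r - q + 0.5*sigma^2) * T) / (sigma * sqrt(T)) = 0.06188888
d2 = d1 - sigma * sqrt(T) = -0.53823610
exp(-rT) = 0.98955493; exp(-qT) = 0.96464029
P = K * exp(-rT) * N(-d2) - S_0 * exp(-qT) * N(-d1)
N(-d1) = 0.47532566; N(-d2) = 0.70479297
P = 10.7400 * 0.98955493 * 0.70479297 - 9.5500 * 0.96464029 * 0.47532566 = 3.1116

Answer: Price = 3.1116


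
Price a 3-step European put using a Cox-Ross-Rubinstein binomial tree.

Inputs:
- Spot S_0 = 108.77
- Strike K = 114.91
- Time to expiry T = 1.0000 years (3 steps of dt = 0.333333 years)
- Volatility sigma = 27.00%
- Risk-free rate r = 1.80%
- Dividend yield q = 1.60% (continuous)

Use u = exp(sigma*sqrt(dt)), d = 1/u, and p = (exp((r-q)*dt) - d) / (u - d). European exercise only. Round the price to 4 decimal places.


dt = T/N = 0.333333
u = exp(sigma*sqrt(dt)) = 1.168691; d = 1/u = 0.855658
p = (exp((r-q)*dt) - d) / (u - d) = 0.463238
Discount per step: exp(-r*dt) = 0.994018
Stock lattice S(k, i) with i counting down-moves:
  k=0: S(0,0) = 108.7700
  k=1: S(1,0) = 127.1186; S(1,1) = 93.0699
  k=2: S(2,0) = 148.5623; S(2,1) = 108.7700; S(2,2) = 79.6360
  k=3: S(3,0) = 173.6235; S(3,1) = 127.1186; S(3,2) = 93.0699; S(3,3) = 68.1412
Terminal payoffs V(N, i) = max(K - S_T, 0):
  V(3,0) = 0.000000; V(3,1) = 0.000000; V(3,2) = 21.840085; V(3,3) = 46.768812
Backward induction: V(k, i) = exp(-r*dt) * [p * V(k+1, i) + (1-p) * V(k+1, i+1)].
  V(2,0) = exp(-r*dt) * [p*0.000000 + (1-p)*0.000000] = 0.000000
  V(2,1) = exp(-r*dt) * [p*0.000000 + (1-p)*21.840085] = 11.652801
  V(2,2) = exp(-r*dt) * [p*21.840085 + (1-p)*46.768812] = 35.010186
  V(1,0) = exp(-r*dt) * [p*0.000000 + (1-p)*11.652801] = 6.217364
  V(1,1) = exp(-r*dt) * [p*11.652801 + (1-p)*35.010186] = 24.045451
  V(0,0) = exp(-r*dt) * [p*6.217364 + (1-p)*24.045451] = 15.692367

Answer: Price = V(0,0) = 15.6924


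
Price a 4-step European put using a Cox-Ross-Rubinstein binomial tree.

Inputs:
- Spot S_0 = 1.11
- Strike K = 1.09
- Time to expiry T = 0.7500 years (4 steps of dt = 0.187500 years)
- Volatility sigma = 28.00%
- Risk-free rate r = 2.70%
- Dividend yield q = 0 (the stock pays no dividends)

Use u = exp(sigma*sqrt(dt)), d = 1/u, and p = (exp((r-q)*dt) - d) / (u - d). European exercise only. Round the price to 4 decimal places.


Answer: Price = V(0,0) = 0.0825

Derivation:
dt = T/N = 0.187500
u = exp(sigma*sqrt(dt)) = 1.128900; d = 1/u = 0.885818
p = (exp((r-q)*dt) - d) / (u - d) = 0.490605
Discount per step: exp(-r*dt) = 0.994950
Stock lattice S(k, i) with i counting down-moves:
  k=0: S(0,0) = 1.1100
  k=1: S(1,0) = 1.2531; S(1,1) = 0.9833
  k=2: S(2,0) = 1.4146; S(2,1) = 1.1100; S(2,2) = 0.8710
  k=3: S(3,0) = 1.5969; S(3,1) = 1.2531; S(3,2) = 0.9833; S(3,3) = 0.7715
  k=4: S(4,0) = 1.8028; S(4,1) = 1.4146; S(4,2) = 1.1100; S(4,3) = 0.8710; S(4,4) = 0.6834
Terminal payoffs V(N, i) = max(K - S_T, 0):
  V(4,0) = 0.000000; V(4,1) = 0.000000; V(4,2) = 0.000000; V(4,3) = 0.219012; V(4,4) = 0.406558
Backward induction: V(k, i) = exp(-r*dt) * [p * V(k+1, i) + (1-p) * V(k+1, i+1)].
  V(3,0) = exp(-r*dt) * [p*0.000000 + (1-p)*0.000000] = 0.000000
  V(3,1) = exp(-r*dt) * [p*0.000000 + (1-p)*0.000000] = 0.000000
  V(3,2) = exp(-r*dt) * [p*0.000000 + (1-p)*0.219012] = 0.111000
  V(3,3) = exp(-r*dt) * [p*0.219012 + (1-p)*0.406558] = 0.312959
  V(2,0) = exp(-r*dt) * [p*0.000000 + (1-p)*0.000000] = 0.000000
  V(2,1) = exp(-r*dt) * [p*0.000000 + (1-p)*0.111000] = 0.056257
  V(2,2) = exp(-r*dt) * [p*0.111000 + (1-p)*0.312959] = 0.212797
  V(1,0) = exp(-r*dt) * [p*0.000000 + (1-p)*0.056257] = 0.028512
  V(1,1) = exp(-r*dt) * [p*0.056257 + (1-p)*0.212797] = 0.135311
  V(0,0) = exp(-r*dt) * [p*0.028512 + (1-p)*0.135311] = 0.082496


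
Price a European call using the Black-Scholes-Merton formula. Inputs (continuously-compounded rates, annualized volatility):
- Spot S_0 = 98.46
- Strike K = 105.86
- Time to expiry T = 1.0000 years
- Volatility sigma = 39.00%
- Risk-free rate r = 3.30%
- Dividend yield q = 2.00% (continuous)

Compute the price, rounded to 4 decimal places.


d1 = (ln(S/K) + (r - q + 0.5*sigma^2) * T) / (sigma * sqrt(T)) = 0.04252028
d2 = d1 - sigma * sqrt(T) = -0.34747972
exp(-rT) = 0.96753856; exp(-qT) = 0.98019867
C = S_0 * exp(-qT) * N(d1) - K * exp(-rT) * N(d2)
N(d1) = 0.51695803; N(d2) = 0.36411547
C = 98.4600 * 0.98019867 * 0.51695803 - 105.8600 * 0.96753856 * 0.36411547 = 12.5978

Answer: Price = 12.5978


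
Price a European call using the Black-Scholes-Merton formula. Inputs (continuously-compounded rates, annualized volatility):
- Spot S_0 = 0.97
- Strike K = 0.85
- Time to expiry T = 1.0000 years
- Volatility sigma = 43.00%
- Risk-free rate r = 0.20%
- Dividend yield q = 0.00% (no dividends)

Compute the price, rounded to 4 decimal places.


Answer: Price = 0.2229

Derivation:
d1 = (ln(S/K) + (r - q + 0.5*sigma^2) * T) / (sigma * sqrt(T)) = 0.52676680
d2 = d1 - sigma * sqrt(T) = 0.09676680
exp(-rT) = 0.99800200; exp(-qT) = 1.00000000
C = S_0 * exp(-qT) * N(d1) - K * exp(-rT) * N(d2)
N(d1) = 0.70082223; N(d2) = 0.53854420
C = 0.9700 * 1.00000000 * 0.70082223 - 0.8500 * 0.99800200 * 0.53854420 = 0.2229


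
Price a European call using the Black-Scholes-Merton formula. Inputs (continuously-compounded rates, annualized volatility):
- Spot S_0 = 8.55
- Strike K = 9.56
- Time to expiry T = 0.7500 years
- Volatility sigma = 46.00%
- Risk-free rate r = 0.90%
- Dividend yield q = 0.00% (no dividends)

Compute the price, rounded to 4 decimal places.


Answer: Price = 1.0001

Derivation:
d1 = (ln(S/K) + (r - q + 0.5*sigma^2) * T) / (sigma * sqrt(T)) = -0.06415226
d2 = d1 - sigma * sqrt(T) = -0.46252395
exp(-rT) = 0.99327273; exp(-qT) = 1.00000000
C = S_0 * exp(-qT) * N(d1) - K * exp(-rT) * N(d2)
N(d1) = 0.47442449; N(d2) = 0.32185282
C = 8.5500 * 1.00000000 * 0.47442449 - 9.5600 * 0.99327273 * 0.32185282 = 1.0001


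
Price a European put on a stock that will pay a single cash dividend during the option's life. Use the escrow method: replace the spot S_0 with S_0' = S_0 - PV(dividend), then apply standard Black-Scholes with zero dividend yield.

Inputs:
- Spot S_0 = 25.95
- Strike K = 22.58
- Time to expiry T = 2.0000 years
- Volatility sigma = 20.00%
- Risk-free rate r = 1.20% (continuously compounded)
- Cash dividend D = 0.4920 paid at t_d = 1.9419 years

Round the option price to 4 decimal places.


Answer: Price = 1.2972

Derivation:
PV(D) = D * exp(-r * t_d) = 0.4920 * 0.97696661 = 0.48066757
S_0' = S_0 - PV(D) = 25.9500 - 0.48066757 = 25.46933243
d1 = (ln(S_0'/K) + (r + sigma^2/2)*T) / (sigma*sqrt(T)) = 0.65198965
d2 = d1 - sigma*sqrt(T) = 0.36914693
exp(-rT) = 0.97628571
N(-d1) = 0.25720393; N(-d2) = 0.35600910
P = K * exp(-rT) * N(-d2) - S_0' * N(-d1) = 22.5800 * 0.97628571 * 0.35600910 - 25.46933243 * 0.25720393 = 1.2972


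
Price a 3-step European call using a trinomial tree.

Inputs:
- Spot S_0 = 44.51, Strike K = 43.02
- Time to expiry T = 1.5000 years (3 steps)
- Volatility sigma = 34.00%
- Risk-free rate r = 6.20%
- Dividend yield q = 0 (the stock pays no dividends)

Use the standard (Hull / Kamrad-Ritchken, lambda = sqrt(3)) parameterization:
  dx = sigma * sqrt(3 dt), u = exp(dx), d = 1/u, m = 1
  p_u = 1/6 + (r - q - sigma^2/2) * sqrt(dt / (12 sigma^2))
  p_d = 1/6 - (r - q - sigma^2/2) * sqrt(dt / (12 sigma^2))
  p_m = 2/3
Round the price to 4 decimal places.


Answer: Price = V(0,0) = 9.4903

Derivation:
dt = T/N = 0.500000; dx = sigma*sqrt(3*dt) = 0.416413
u = exp(dx) = 1.516512; d = 1/u = 0.659408
p_u = 0.169188, p_m = 0.666667, p_d = 0.164145
Discount per step: exp(-r*dt) = 0.969476
Stock lattice S(k, j) with j the centered position index:
  k=0: S(0,+0) = 44.5100
  k=1: S(1,-1) = 29.3502; S(1,+0) = 44.5100; S(1,+1) = 67.5000
  k=2: S(2,-2) = 19.3538; S(2,-1) = 29.3502; S(2,+0) = 44.5100; S(2,+1) = 67.5000; S(2,+2) = 102.3645
  k=3: S(3,-3) = 12.7620; S(3,-2) = 19.3538; S(3,-1) = 29.3502; S(3,+0) = 44.5100; S(3,+1) = 67.5000; S(3,+2) = 102.3645; S(3,+3) = 155.2371
Terminal payoffs V(N, j) = max(S_T - K, 0):
  V(3,-3) = 0.000000; V(3,-2) = 0.000000; V(3,-1) = 0.000000; V(3,+0) = 1.490000; V(3,+1) = 24.479969; V(3,+2) = 59.344543; V(3,+3) = 112.217104
Backward induction: V(k, j) = exp(-r*dt) * [p_u * V(k+1, j+1) + p_m * V(k+1, j) + p_d * V(k+1, j-1)]
  V(2,-2) = exp(-r*dt) * [p_u*0.000000 + p_m*0.000000 + p_d*0.000000] = 0.000000
  V(2,-1) = exp(-r*dt) * [p_u*1.490000 + p_m*0.000000 + p_d*0.000000] = 0.244396
  V(2,+0) = exp(-r*dt) * [p_u*24.479969 + p_m*1.490000 + p_d*0.000000] = 4.978311
  V(2,+1) = exp(-r*dt) * [p_u*59.344543 + p_m*24.479969 + p_d*1.490000] = 25.792851
  V(2,+2) = exp(-r*dt) * [p_u*112.217104 + p_m*59.344543 + p_d*24.479969] = 60.657281
  V(1,-1) = exp(-r*dt) * [p_u*4.978311 + p_m*0.244396 + p_d*0.000000] = 0.974519
  V(1,+0) = exp(-r*dt) * [p_u*25.792851 + p_m*4.978311 + p_d*0.244396] = 7.487101
  V(1,+1) = exp(-r*dt) * [p_u*60.657281 + p_m*25.792851 + p_d*4.978311] = 27.411821
  V(0,+0) = exp(-r*dt) * [p_u*27.411821 + p_m*7.487101 + p_d*0.974519] = 9.490313


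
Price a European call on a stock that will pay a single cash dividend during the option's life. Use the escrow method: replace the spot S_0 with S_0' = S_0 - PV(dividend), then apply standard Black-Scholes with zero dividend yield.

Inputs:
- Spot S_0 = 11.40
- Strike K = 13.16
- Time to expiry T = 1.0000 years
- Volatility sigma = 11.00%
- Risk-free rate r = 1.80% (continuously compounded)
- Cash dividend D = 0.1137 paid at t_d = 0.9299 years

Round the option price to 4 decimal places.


PV(D) = D * exp(-r * t_d) = 0.1137 * 0.98340111 = 0.11181271
S_0' = S_0 - PV(D) = 11.4000 - 0.11181271 = 11.28818729
d1 = (ln(S_0'/K) + (r + sigma^2/2)*T) / (sigma*sqrt(T)) = -1.17613745
d2 = d1 - sigma*sqrt(T) = -1.28613745
exp(-rT) = 0.98216103
N(d1) = 0.11976998; N(d2) = 0.09919755
C = S_0' * N(d1) - K * exp(-rT) * N(d2) = 11.28818729 * 0.11976998 - 13.1600 * 0.98216103 * 0.09919755 = 0.0698

Answer: Price = 0.0698


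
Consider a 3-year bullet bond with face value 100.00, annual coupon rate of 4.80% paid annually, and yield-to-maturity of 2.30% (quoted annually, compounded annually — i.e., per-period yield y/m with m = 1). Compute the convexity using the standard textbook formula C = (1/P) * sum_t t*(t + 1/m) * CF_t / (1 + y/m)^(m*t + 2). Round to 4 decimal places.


Coupon per period c = face * coupon_rate / m = 4.800000
Periods per year m = 1; per-period yield y/m = 0.023000
Number of cashflows N = 3
Cashflows (t years, CF_t, discount factor 1/(1+y/m)^(m*t), PV):
  t = 1.0000: CF_t = 4.800000, DF = 0.977517, PV = 4.692082
  t = 2.0000: CF_t = 4.800000, DF = 0.955540, PV = 4.586591
  t = 3.0000: CF_t = 104.800000, DF = 0.934056, PV = 97.889110
Price P = sum_t PV_t = 107.167783
Convexity numerator sum_t t*(t + 1/m) * CF_t / (1+y/m)^(m*t + 2):
  t = 1.0000: term = 8.966941
  t = 2.0000: term = 26.296016
  t = 3.0000: term = 1122.443166
Convexity = (1/P) * sum = 1157.706123 / 107.167783 = 10.802744

Answer: Convexity = 10.8027


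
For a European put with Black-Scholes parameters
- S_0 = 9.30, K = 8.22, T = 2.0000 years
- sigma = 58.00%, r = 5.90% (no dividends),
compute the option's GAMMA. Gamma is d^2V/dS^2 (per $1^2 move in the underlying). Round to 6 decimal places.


d1 = 0.7044785276; d2 = -0.1157653386
phi(d1) = 0.3112734380; exp(-qT) = 1.0000000000; exp(-rT) = 0.8886960526
Gamma = exp(-qT) * phi(d1) / (S * sigma * sqrt(T)) = 1.0000000000 * 0.3112734380 / (9.3000 * 0.5800 * 1.4142135624) = 0.040805

Answer: Gamma = 0.040805


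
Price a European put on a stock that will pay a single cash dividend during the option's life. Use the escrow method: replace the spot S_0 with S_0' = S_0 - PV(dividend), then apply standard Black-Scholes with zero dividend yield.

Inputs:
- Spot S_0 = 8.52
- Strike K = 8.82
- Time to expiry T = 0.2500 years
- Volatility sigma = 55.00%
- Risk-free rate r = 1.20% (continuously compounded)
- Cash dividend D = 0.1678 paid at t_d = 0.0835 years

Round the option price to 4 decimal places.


PV(D) = D * exp(-r * t_d) = 0.1678 * 0.99899850 = 0.16763195
S_0' = S_0 - PV(D) = 8.5200 - 0.16763195 = 8.35236805
d1 = (ln(S_0'/K) + (r + sigma^2/2)*T) / (sigma*sqrt(T)) = -0.04968826
d2 = d1 - sigma*sqrt(T) = -0.32468826
exp(-rT) = 0.99700450
N(-d1) = 0.51981460; N(-d2) = 0.62729149
P = K * exp(-rT) * N(-d2) - S_0' * N(-d1) = 8.8200 * 0.99700450 * 0.62729149 - 8.35236805 * 0.51981460 = 1.1745

Answer: Price = 1.1745


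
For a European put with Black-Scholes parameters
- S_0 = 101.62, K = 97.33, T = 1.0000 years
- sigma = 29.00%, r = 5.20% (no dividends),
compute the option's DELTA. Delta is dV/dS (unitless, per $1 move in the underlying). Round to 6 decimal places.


Answer: Delta = -0.318090

Derivation:
d1 = 0.4730451715; d2 = 0.1830451715
phi(d1) = 0.3567127652; exp(-qT) = 1.0000000000; exp(-rT) = 0.9493288668
N(-d1) = 0.3180904762
Delta = -exp(-qT) * N(-d1) = -1.0000000000 * 0.3180904762 = -0.318090


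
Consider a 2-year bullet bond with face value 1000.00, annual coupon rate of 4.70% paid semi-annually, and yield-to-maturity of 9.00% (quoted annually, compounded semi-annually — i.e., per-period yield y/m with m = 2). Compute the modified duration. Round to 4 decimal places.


Coupon per period c = face * coupon_rate / m = 23.500000
Periods per year m = 2; per-period yield y/m = 0.045000
Number of cashflows N = 4
Cashflows (t years, CF_t, discount factor 1/(1+y/m)^(m*t), PV):
  t = 0.5000: CF_t = 23.500000, DF = 0.956938, PV = 22.488038
  t = 1.0000: CF_t = 23.500000, DF = 0.915730, PV = 21.519654
  t = 1.5000: CF_t = 23.500000, DF = 0.876297, PV = 20.592970
  t = 2.0000: CF_t = 1023.500000, DF = 0.838561, PV = 858.267535
Price P = sum_t PV_t = 922.868197
First compute Macaulay numerator sum_t t * PV_t:
  t * PV_t at t = 0.5000: 11.244019
  t * PV_t at t = 1.0000: 21.519654
  t * PV_t at t = 1.5000: 30.889455
  t * PV_t at t = 2.0000: 1716.535070
Macaulay duration D = 1780.188199 / 922.868197 = 1.928973
Modified duration = D / (1 + y/m) = 1.928973 / (1 + 0.045000) = 1.845908

Answer: Modified duration = 1.8459


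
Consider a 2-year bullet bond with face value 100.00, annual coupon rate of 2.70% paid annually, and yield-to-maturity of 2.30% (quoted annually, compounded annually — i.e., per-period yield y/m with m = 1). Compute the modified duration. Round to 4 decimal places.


Answer: Modified duration = 1.9294

Derivation:
Coupon per period c = face * coupon_rate / m = 2.700000
Periods per year m = 1; per-period yield y/m = 0.023000
Number of cashflows N = 2
Cashflows (t years, CF_t, discount factor 1/(1+y/m)^(m*t), PV):
  t = 1.0000: CF_t = 2.700000, DF = 0.977517, PV = 2.639296
  t = 2.0000: CF_t = 102.700000, DF = 0.955540, PV = 98.133927
Price P = sum_t PV_t = 100.773223
First compute Macaulay numerator sum_t t * PV_t:
  t * PV_t at t = 1.0000: 2.639296
  t * PV_t at t = 2.0000: 196.267853
Macaulay duration D = 198.907149 / 100.773223 = 1.973810
Modified duration = D / (1 + y/m) = 1.973810 / (1 + 0.023000) = 1.929433


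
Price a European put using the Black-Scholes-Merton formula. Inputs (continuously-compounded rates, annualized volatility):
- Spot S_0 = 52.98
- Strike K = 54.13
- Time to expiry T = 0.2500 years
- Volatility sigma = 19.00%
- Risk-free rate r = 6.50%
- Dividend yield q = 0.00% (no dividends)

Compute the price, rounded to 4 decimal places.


d1 = (ln(S/K) + (r - q + 0.5*sigma^2) * T) / (sigma * sqrt(T)) = -0.00749028
d2 = d1 - sigma * sqrt(T) = -0.10249028
exp(-rT) = 0.98388132; exp(-qT) = 1.00000000
P = K * exp(-rT) * N(-d2) - S_0 * exp(-qT) * N(-d1)
N(-d1) = 0.50298816; N(-d2) = 0.54081624
P = 54.1300 * 0.98388132 * 0.54081624 - 52.9800 * 1.00000000 * 0.50298816 = 2.1542

Answer: Price = 2.1542


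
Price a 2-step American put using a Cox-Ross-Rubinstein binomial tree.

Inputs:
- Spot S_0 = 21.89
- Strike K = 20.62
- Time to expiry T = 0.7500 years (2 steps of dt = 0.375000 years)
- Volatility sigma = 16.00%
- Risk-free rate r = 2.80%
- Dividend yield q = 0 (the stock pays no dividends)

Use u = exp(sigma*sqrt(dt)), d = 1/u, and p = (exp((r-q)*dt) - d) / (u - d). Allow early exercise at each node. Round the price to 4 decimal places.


Answer: Price = V(0,0) = 0.5696

Derivation:
dt = T/N = 0.375000
u = exp(sigma*sqrt(dt)) = 1.102940; d = 1/u = 0.906667
p = (exp((r-q)*dt) - d) / (u - d) = 0.529303
Discount per step: exp(-r*dt) = 0.989555
Stock lattice S(k, i) with i counting down-moves:
  k=0: S(0,0) = 21.8900
  k=1: S(1,0) = 24.1434; S(1,1) = 19.8469
  k=2: S(2,0) = 26.6287; S(2,1) = 21.8900; S(2,2) = 17.9946
Terminal payoffs V(N, i) = max(K - S_T, 0):
  V(2,0) = 0.000000; V(2,1) = 0.000000; V(2,2) = 2.625418
Backward induction: V(k, i) = exp(-r*dt) * [p * V(k+1, i) + (1-p) * V(k+1, i+1)]; then take max(V_cont, immediate exercise) for American.
  V(1,0) = exp(-r*dt) * [p*0.000000 + (1-p)*0.000000] = 0.000000; exercise = 0.000000; V(1,0) = max -> 0.000000
  V(1,1) = exp(-r*dt) * [p*0.000000 + (1-p)*2.625418] = 1.222867; exercise = 0.773050; V(1,1) = max -> 1.222867
  V(0,0) = exp(-r*dt) * [p*0.000000 + (1-p)*1.222867] = 0.569587; exercise = 0.000000; V(0,0) = max -> 0.569587


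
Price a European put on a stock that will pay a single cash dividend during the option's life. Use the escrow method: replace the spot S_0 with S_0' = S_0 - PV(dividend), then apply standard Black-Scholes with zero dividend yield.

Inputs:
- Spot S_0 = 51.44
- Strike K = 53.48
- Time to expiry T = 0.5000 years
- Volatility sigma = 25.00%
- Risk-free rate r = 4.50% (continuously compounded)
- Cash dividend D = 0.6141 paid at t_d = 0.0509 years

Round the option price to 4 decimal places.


PV(D) = D * exp(-r * t_d) = 0.6141 * 0.99771212 = 0.61269501
S_0' = S_0 - PV(D) = 51.4400 - 0.61269501 = 50.82730499
d1 = (ln(S_0'/K) + (r + sigma^2/2)*T) / (sigma*sqrt(T)) = -0.07211947
d2 = d1 - sigma*sqrt(T) = -0.24889617
exp(-rT) = 0.97775124
N(-d1) = 0.52874659; N(-d2) = 0.59827945
P = K * exp(-rT) * N(-d2) - S_0' * N(-d1) = 53.4800 * 0.97775124 * 0.59827945 - 50.82730499 * 0.52874659 = 4.4093

Answer: Price = 4.4093


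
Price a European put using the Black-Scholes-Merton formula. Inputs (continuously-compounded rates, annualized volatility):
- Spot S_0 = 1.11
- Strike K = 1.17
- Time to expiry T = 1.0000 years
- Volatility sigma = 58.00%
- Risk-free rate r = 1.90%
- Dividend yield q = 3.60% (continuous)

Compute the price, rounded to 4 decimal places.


Answer: Price = 0.2935

Derivation:
d1 = (ln(S/K) + (r - q + 0.5*sigma^2) * T) / (sigma * sqrt(T)) = 0.16992460
d2 = d1 - sigma * sqrt(T) = -0.41007540
exp(-rT) = 0.98117936; exp(-qT) = 0.96464029
P = K * exp(-rT) * N(-d2) - S_0 * exp(-qT) * N(-d1)
N(-d1) = 0.43253472; N(-d2) = 0.65912468
P = 1.1700 * 0.98117936 * 0.65912468 - 1.1100 * 0.96464029 * 0.43253472 = 0.2935


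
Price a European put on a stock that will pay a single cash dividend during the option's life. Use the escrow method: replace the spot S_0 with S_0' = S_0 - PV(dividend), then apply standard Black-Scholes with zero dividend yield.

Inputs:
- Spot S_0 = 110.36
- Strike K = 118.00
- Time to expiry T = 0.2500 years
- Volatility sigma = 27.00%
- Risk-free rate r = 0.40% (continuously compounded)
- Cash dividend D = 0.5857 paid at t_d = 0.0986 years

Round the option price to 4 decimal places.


Answer: Price = 11.0119

Derivation:
PV(D) = D * exp(-r * t_d) = 0.5857 * 0.99960568 = 0.58546905
S_0' = S_0 - PV(D) = 110.3600 - 0.58546905 = 109.77453095
d1 = (ln(S_0'/K) + (r + sigma^2/2)*T) / (sigma*sqrt(T)) = -0.46032282
d2 = d1 - sigma*sqrt(T) = -0.59532282
exp(-rT) = 0.99900050
N(-d1) = 0.67735774; N(-d2) = 0.72418615
P = K * exp(-rT) * N(-d2) - S_0' * N(-d1) = 118.0000 * 0.99900050 * 0.72418615 - 109.77453095 * 0.67735774 = 11.0119


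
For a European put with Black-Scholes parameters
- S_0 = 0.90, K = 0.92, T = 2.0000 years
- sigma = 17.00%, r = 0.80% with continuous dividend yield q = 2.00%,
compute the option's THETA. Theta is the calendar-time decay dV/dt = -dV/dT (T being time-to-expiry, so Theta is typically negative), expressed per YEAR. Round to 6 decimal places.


d1 = -0.0710388868; d2 = -0.3114551924
phi(d1) = 0.3979369136; exp(-qT) = 0.9607894392; exp(-rT) = 0.9841273201
Theta = -S*exp(-qT)*phi(d1)*sigma/(2*sqrt(T)) + r*K*exp(-rT)*N(-d2) - q*S*exp(-qT)*N(-d1)
N(-d1) = 0.5283165968; N(-d2) = 0.6222726993; sqrt(T) = 1.4142135624
Term 1 = -0.9000 * 0.9607894392 * 0.3979369136 * 0.1700 / (2 * 1.4142135624) = -0.0206818263
Term 2 = 0.0080 * 0.9200 * 0.9841273201 * 0.6222726993 = 0.0045072314
Term 3 = -0.0200 * 0.9000 * 0.9607894392 * 0.5283165968 = -0.0091368181
Theta = -0.0206818263 + (0.0045072314) + (-0.0091368181) = -0.025311

Answer: Theta = -0.025311


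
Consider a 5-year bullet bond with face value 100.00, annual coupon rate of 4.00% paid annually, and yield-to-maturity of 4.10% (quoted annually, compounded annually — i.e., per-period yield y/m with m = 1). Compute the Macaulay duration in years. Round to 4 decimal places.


Answer: Macaulay duration = 4.6289 years

Derivation:
Coupon per period c = face * coupon_rate / m = 4.000000
Periods per year m = 1; per-period yield y/m = 0.041000
Number of cashflows N = 5
Cashflows (t years, CF_t, discount factor 1/(1+y/m)^(m*t), PV):
  t = 1.0000: CF_t = 4.000000, DF = 0.960615, PV = 3.842459
  t = 2.0000: CF_t = 4.000000, DF = 0.922781, PV = 3.691123
  t = 3.0000: CF_t = 4.000000, DF = 0.886437, PV = 3.545747
  t = 4.0000: CF_t = 4.000000, DF = 0.851524, PV = 3.406097
  t = 5.0000: CF_t = 104.000000, DF = 0.817987, PV = 85.070638
Price P = sum_t PV_t = 99.556066
Macaulay numerator sum_t t * PV_t:
  t * PV_t at t = 1.0000: 3.842459
  t * PV_t at t = 2.0000: 7.382246
  t * PV_t at t = 3.0000: 10.637242
  t * PV_t at t = 4.0000: 13.624390
  t * PV_t at t = 5.0000: 425.353192
Macaulay duration D = (sum_t t * PV_t) / P = 460.839530 / 99.556066 = 4.628945


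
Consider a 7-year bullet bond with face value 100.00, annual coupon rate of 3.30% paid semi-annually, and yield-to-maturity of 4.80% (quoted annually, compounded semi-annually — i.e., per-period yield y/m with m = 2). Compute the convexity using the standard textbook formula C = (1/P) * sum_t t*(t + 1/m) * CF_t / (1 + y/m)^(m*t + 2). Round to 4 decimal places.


Coupon per period c = face * coupon_rate / m = 1.650000
Periods per year m = 2; per-period yield y/m = 0.024000
Number of cashflows N = 14
Cashflows (t years, CF_t, discount factor 1/(1+y/m)^(m*t), PV):
  t = 0.5000: CF_t = 1.650000, DF = 0.976562, PV = 1.611328
  t = 1.0000: CF_t = 1.650000, DF = 0.953674, PV = 1.573563
  t = 1.5000: CF_t = 1.650000, DF = 0.931323, PV = 1.536682
  t = 2.0000: CF_t = 1.650000, DF = 0.909495, PV = 1.500666
  t = 2.5000: CF_t = 1.650000, DF = 0.888178, PV = 1.465494
  t = 3.0000: CF_t = 1.650000, DF = 0.867362, PV = 1.431147
  t = 3.5000: CF_t = 1.650000, DF = 0.847033, PV = 1.397604
  t = 4.0000: CF_t = 1.650000, DF = 0.827181, PV = 1.364848
  t = 4.5000: CF_t = 1.650000, DF = 0.807794, PV = 1.332859
  t = 5.0000: CF_t = 1.650000, DF = 0.788861, PV = 1.301620
  t = 5.5000: CF_t = 1.650000, DF = 0.770372, PV = 1.271114
  t = 6.0000: CF_t = 1.650000, DF = 0.752316, PV = 1.241322
  t = 6.5000: CF_t = 1.650000, DF = 0.734684, PV = 1.212229
  t = 7.0000: CF_t = 101.650000, DF = 0.717465, PV = 72.930298
Price P = sum_t PV_t = 91.170775
Convexity numerator sum_t t*(t + 1/m) * CF_t / (1+y/m)^(m*t + 2):
  t = 0.5000: term = 0.768341
  t = 1.0000: term = 2.250999
  t = 1.5000: term = 4.396483
  t = 2.0000: term = 7.155734
  t = 2.5000: term = 10.482033
  t = 3.0000: term = 14.330904
  t = 3.5000: term = 18.660031
  t = 4.0000: term = 23.429169
  t = 4.5000: term = 28.600060
  t = 5.0000: term = 34.136356
  t = 5.5000: term = 40.003542
  t = 6.0000: term = 46.168861
  t = 6.5000: term = 52.601241
  t = 7.0000: term = 3651.467001
Convexity = (1/P) * sum = 3934.450755 / 91.170775 = 43.154736

Answer: Convexity = 43.1547


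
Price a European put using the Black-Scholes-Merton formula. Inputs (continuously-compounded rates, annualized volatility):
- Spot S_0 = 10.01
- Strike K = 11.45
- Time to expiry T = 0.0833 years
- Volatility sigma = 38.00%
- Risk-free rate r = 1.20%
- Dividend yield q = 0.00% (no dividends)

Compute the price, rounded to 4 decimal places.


d1 = (ln(S/K) + (r - q + 0.5*sigma^2) * T) / (sigma * sqrt(T)) = -1.16153846
d2 = d1 - sigma * sqrt(T) = -1.27121306
exp(-rT) = 0.99900090; exp(-qT) = 1.00000000
P = K * exp(-rT) * N(-d2) - S_0 * exp(-qT) * N(-d1)
N(-d1) = 0.87728850; N(-d2) = 0.89817357
P = 11.4500 * 0.99900090 * 0.89817357 - 10.0100 * 1.00000000 * 0.87728850 = 1.4922

Answer: Price = 1.4922


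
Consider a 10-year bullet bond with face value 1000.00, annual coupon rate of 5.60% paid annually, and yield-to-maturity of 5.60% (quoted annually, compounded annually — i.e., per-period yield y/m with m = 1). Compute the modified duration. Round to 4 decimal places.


Answer: Modified duration = 7.5016

Derivation:
Coupon per period c = face * coupon_rate / m = 56.000000
Periods per year m = 1; per-period yield y/m = 0.056000
Number of cashflows N = 10
Cashflows (t years, CF_t, discount factor 1/(1+y/m)^(m*t), PV):
  t = 1.0000: CF_t = 56.000000, DF = 0.946970, PV = 53.030303
  t = 2.0000: CF_t = 56.000000, DF = 0.896752, PV = 50.218090
  t = 3.0000: CF_t = 56.000000, DF = 0.849197, PV = 47.555009
  t = 4.0000: CF_t = 56.000000, DF = 0.804163, PV = 45.033153
  t = 5.0000: CF_t = 56.000000, DF = 0.761518, PV = 42.645031
  t = 6.0000: CF_t = 56.000000, DF = 0.721135, PV = 40.383552
  t = 7.0000: CF_t = 56.000000, DF = 0.682893, PV = 38.242000
  t = 8.0000: CF_t = 56.000000, DF = 0.646679, PV = 36.214015
  t = 9.0000: CF_t = 56.000000, DF = 0.612385, PV = 34.293575
  t = 10.0000: CF_t = 1056.000000, DF = 0.579910, PV = 612.385271
Price P = sum_t PV_t = 1000.000000
First compute Macaulay numerator sum_t t * PV_t:
  t * PV_t at t = 1.0000: 53.030303
  t * PV_t at t = 2.0000: 100.436180
  t * PV_t at t = 3.0000: 142.665028
  t * PV_t at t = 4.0000: 180.132612
  t * PV_t at t = 5.0000: 213.225156
  t * PV_t at t = 6.0000: 242.301313
  t * PV_t at t = 7.0000: 267.694002
  t * PV_t at t = 8.0000: 289.712123
  t * PV_t at t = 9.0000: 308.642176
  t * PV_t at t = 10.0000: 6123.852705
Macaulay duration D = 7921.691598 / 1000.000000 = 7.921692
Modified duration = D / (1 + y/m) = 7.921692 / (1 + 0.056000) = 7.501602


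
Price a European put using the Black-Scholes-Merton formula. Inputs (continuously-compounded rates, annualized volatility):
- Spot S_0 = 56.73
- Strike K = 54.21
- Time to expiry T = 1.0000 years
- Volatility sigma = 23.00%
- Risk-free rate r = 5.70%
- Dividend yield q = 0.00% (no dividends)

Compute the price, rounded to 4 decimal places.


Answer: Price = 2.6588

Derivation:
d1 = (ln(S/K) + (r - q + 0.5*sigma^2) * T) / (sigma * sqrt(T)) = 0.56038164
d2 = d1 - sigma * sqrt(T) = 0.33038164
exp(-rT) = 0.94459407; exp(-qT) = 1.00000000
P = K * exp(-rT) * N(-d2) - S_0 * exp(-qT) * N(-d1)
N(-d1) = 0.28760957; N(-d2) = 0.37055580
P = 54.2100 * 0.94459407 * 0.37055580 - 56.7300 * 1.00000000 * 0.28760957 = 2.6588


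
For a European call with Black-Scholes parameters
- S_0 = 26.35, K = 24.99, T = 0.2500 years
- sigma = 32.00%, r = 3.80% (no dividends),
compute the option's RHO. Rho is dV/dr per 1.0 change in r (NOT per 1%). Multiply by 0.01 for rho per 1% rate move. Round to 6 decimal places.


d1 = 0.4705783134; d2 = 0.3105783134
phi(d1) = 0.3571281823; exp(-qT) = 1.0000000000; exp(-rT) = 0.9905449824
N(d2) = 0.6219393921
Rho = K*T*exp(-rT)*N(d2) = 24.9900 * 0.2500 * 0.9905449824 * 0.6219393921 = 3.848828

Answer: Rho = 3.848828


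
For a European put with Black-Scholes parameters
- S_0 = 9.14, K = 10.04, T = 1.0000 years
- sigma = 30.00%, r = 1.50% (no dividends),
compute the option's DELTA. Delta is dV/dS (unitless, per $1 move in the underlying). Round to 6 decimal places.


d1 = -0.1130557627; d2 = -0.4130557627
phi(d1) = 0.3964008485; exp(-qT) = 1.0000000000; exp(-rT) = 0.9851119396
N(-d1) = 0.5450068268
Delta = -exp(-qT) * N(-d1) = -1.0000000000 * 0.5450068268 = -0.545007

Answer: Delta = -0.545007


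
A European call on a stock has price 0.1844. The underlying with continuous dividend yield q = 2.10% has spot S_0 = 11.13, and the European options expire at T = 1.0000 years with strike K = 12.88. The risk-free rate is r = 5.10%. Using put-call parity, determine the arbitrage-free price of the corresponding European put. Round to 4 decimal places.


Answer: Put price = 1.5253

Derivation:
Put-call parity: C - P = S_0 * exp(-qT) - K * exp(-rT).
S_0 * exp(-qT) = 11.1300 * 0.97921896 = 10.89870708
K * exp(-rT) = 12.8800 * 0.95027867 = 12.23958928
P = C - S*exp(-qT) + K*exp(-rT)
P = 0.1844 - 10.89870708 + 12.23958928 = 1.5253


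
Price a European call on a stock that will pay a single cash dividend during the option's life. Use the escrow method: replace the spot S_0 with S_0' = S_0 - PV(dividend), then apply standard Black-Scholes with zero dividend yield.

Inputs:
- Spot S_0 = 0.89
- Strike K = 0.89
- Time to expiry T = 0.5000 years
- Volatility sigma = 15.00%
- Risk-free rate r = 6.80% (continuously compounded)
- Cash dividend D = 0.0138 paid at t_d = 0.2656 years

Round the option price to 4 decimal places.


PV(D) = D * exp(-r * t_d) = 0.0138 * 0.98210132 = 0.01355300
S_0' = S_0 - PV(D) = 0.8900 - 0.01355300 = 0.87644700
d1 = (ln(S_0'/K) + (r + sigma^2/2)*T) / (sigma*sqrt(T)) = 0.22891191
d2 = d1 - sigma*sqrt(T) = 0.12284589
exp(-rT) = 0.96657150
N(d1) = 0.59053131; N(d2) = 0.54888543
C = S_0' * N(d1) - K * exp(-rT) * N(d2) = 0.87644700 * 0.59053131 - 0.8900 * 0.96657150 * 0.54888543 = 0.0454

Answer: Price = 0.0454


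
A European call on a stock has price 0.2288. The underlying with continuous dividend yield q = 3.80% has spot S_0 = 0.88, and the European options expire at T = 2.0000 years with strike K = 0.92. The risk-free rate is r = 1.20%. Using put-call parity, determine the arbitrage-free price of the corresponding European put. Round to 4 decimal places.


Answer: Put price = 0.3114

Derivation:
Put-call parity: C - P = S_0 * exp(-qT) - K * exp(-rT).
S_0 * exp(-qT) = 0.8800 * 0.92681621 = 0.81559826
K * exp(-rT) = 0.9200 * 0.97628571 = 0.89818285
P = C - S*exp(-qT) + K*exp(-rT)
P = 0.2288 - 0.81559826 + 0.89818285 = 0.3114


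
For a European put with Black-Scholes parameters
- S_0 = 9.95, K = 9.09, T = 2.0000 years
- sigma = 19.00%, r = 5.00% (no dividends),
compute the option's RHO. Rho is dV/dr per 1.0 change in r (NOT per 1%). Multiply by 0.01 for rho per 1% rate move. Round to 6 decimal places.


Answer: Rho = -4.653754

Derivation:
d1 = 0.8429369436; d2 = 0.5742363667
phi(d1) = 0.2796518399; exp(-qT) = 1.0000000000; exp(-rT) = 0.9048374180
N(-d2) = 0.2829039316
Rho = -K*T*exp(-rT)*N(-d2) = -9.0900 * 2.0000 * 0.9048374180 * 0.2829039316 = -4.653754


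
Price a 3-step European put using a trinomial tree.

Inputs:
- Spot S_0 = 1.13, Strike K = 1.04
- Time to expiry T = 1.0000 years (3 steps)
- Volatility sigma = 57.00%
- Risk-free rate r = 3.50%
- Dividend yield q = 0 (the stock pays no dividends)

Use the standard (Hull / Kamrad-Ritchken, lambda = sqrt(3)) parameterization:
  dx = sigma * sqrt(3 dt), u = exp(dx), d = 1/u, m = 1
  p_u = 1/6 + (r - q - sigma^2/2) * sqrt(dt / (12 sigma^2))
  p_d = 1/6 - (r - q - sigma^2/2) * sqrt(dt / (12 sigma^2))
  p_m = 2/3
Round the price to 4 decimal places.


Answer: Price = V(0,0) = 0.1729

Derivation:
dt = T/N = 0.333333; dx = sigma*sqrt(3*dt) = 0.570000
u = exp(dx) = 1.768267; d = 1/u = 0.565525
p_u = 0.129401, p_m = 0.666667, p_d = 0.203933
Discount per step: exp(-r*dt) = 0.988401
Stock lattice S(k, j) with j the centered position index:
  k=0: S(0,+0) = 1.1300
  k=1: S(1,-1) = 0.6390; S(1,+0) = 1.1300; S(1,+1) = 1.9981
  k=2: S(2,-2) = 0.3614; S(2,-1) = 0.6390; S(2,+0) = 1.1300; S(2,+1) = 1.9981; S(2,+2) = 3.5332
  k=3: S(3,-3) = 0.2044; S(3,-2) = 0.3614; S(3,-1) = 0.6390; S(3,+0) = 1.1300; S(3,+1) = 1.9981; S(3,+2) = 3.5332; S(3,+3) = 6.2477
Terminal payoffs V(N, j) = max(K - S_T, 0):
  V(3,-3) = 0.835622; V(3,-2) = 0.678605; V(3,-1) = 0.400956; V(3,+0) = 0.000000; V(3,+1) = 0.000000; V(3,+2) = 0.000000; V(3,+3) = 0.000000
Backward induction: V(k, j) = exp(-r*dt) * [p_u * V(k+1, j+1) + p_m * V(k+1, j) + p_d * V(k+1, j-1)]
  V(2,-2) = exp(-r*dt) * [p_u*0.400956 + p_m*0.678605 + p_d*0.835622] = 0.666872
  V(2,-1) = exp(-r*dt) * [p_u*0.000000 + p_m*0.400956 + p_d*0.678605] = 0.400988
  V(2,+0) = exp(-r*dt) * [p_u*0.000000 + p_m*0.000000 + p_d*0.400956] = 0.080820
  V(2,+1) = exp(-r*dt) * [p_u*0.000000 + p_m*0.000000 + p_d*0.000000] = 0.000000
  V(2,+2) = exp(-r*dt) * [p_u*0.000000 + p_m*0.000000 + p_d*0.000000] = 0.000000
  V(1,-1) = exp(-r*dt) * [p_u*0.080820 + p_m*0.400988 + p_d*0.666872] = 0.408981
  V(1,+0) = exp(-r*dt) * [p_u*0.000000 + p_m*0.080820 + p_d*0.400988] = 0.134081
  V(1,+1) = exp(-r*dt) * [p_u*0.000000 + p_m*0.000000 + p_d*0.080820] = 0.016291
  V(0,+0) = exp(-r*dt) * [p_u*0.016291 + p_m*0.134081 + p_d*0.408981] = 0.172871


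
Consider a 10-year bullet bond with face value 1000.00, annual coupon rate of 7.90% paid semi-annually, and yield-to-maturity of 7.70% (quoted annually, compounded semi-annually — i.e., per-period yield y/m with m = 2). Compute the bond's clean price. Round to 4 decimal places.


Answer: Price = 1013.7726

Derivation:
Coupon per period c = face * coupon_rate / m = 39.500000
Periods per year m = 2; per-period yield y/m = 0.038500
Number of cashflows N = 20
Cashflows (t years, CF_t, discount factor 1/(1+y/m)^(m*t), PV):
  t = 0.5000: CF_t = 39.500000, DF = 0.962927, PV = 38.035628
  t = 1.0000: CF_t = 39.500000, DF = 0.927229, PV = 36.625545
  t = 1.5000: CF_t = 39.500000, DF = 0.892854, PV = 35.267737
  t = 2.0000: CF_t = 39.500000, DF = 0.859754, PV = 33.960267
  t = 2.5000: CF_t = 39.500000, DF = 0.827880, PV = 32.701268
  t = 3.0000: CF_t = 39.500000, DF = 0.797188, PV = 31.488944
  t = 3.5000: CF_t = 39.500000, DF = 0.767635, PV = 30.321563
  t = 4.0000: CF_t = 39.500000, DF = 0.739176, PV = 29.197461
  t = 4.5000: CF_t = 39.500000, DF = 0.711773, PV = 28.115032
  t = 5.0000: CF_t = 39.500000, DF = 0.685386, PV = 27.072732
  t = 5.5000: CF_t = 39.500000, DF = 0.659977, PV = 26.069073
  t = 6.0000: CF_t = 39.500000, DF = 0.635509, PV = 25.102622
  t = 6.5000: CF_t = 39.500000, DF = 0.611949, PV = 24.172000
  t = 7.0000: CF_t = 39.500000, DF = 0.589263, PV = 23.275879
  t = 7.5000: CF_t = 39.500000, DF = 0.567417, PV = 22.412979
  t = 8.0000: CF_t = 39.500000, DF = 0.546381, PV = 21.582069
  t = 8.5000: CF_t = 39.500000, DF = 0.526126, PV = 20.781964
  t = 9.0000: CF_t = 39.500000, DF = 0.506621, PV = 20.011520
  t = 9.5000: CF_t = 39.500000, DF = 0.487839, PV = 19.269639
  t = 10.0000: CF_t = 1039.500000, DF = 0.469753, PV = 488.308716
Price P = sum_t PV_t = 1013.772638


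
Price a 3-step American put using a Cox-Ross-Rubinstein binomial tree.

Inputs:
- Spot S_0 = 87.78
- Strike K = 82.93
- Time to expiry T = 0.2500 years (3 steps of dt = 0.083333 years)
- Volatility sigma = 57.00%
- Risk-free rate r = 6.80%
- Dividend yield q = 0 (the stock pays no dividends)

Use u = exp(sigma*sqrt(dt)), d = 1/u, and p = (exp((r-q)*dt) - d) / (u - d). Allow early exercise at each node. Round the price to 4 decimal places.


dt = T/N = 0.083333
u = exp(sigma*sqrt(dt)) = 1.178856; d = 1/u = 0.848280
p = (exp((r-q)*dt) - d) / (u - d) = 0.476147
Discount per step: exp(-r*dt) = 0.994349
Stock lattice S(k, i) with i counting down-moves:
  k=0: S(0,0) = 87.7800
  k=1: S(1,0) = 103.4800; S(1,1) = 74.4620
  k=2: S(2,0) = 121.9881; S(2,1) = 87.7800; S(2,2) = 63.1646
  k=3: S(3,0) = 143.8064; S(3,1) = 103.4800; S(3,2) = 74.4620; S(3,3) = 53.5813
Terminal payoffs V(N, i) = max(K - S_T, 0):
  V(3,0) = 0.000000; V(3,1) = 0.000000; V(3,2) = 8.468005; V(3,3) = 29.348749
Backward induction: V(k, i) = exp(-r*dt) * [p * V(k+1, i) + (1-p) * V(k+1, i+1)]; then take max(V_cont, immediate exercise) for American.
  V(2,0) = exp(-r*dt) * [p*0.000000 + (1-p)*0.000000] = 0.000000; exercise = 0.000000; V(2,0) = max -> 0.000000
  V(2,1) = exp(-r*dt) * [p*0.000000 + (1-p)*8.468005] = 4.410926; exercise = 0.000000; V(2,1) = max -> 4.410926
  V(2,2) = exp(-r*dt) * [p*8.468005 + (1-p)*29.348749] = 19.296791; exercise = 19.765399; V(2,2) = max -> 19.765399
  V(1,0) = exp(-r*dt) * [p*0.000000 + (1-p)*4.410926] = 2.297621; exercise = 0.000000; V(1,0) = max -> 2.297621
  V(1,1) = exp(-r*dt) * [p*4.410926 + (1-p)*19.765399] = 12.384041; exercise = 8.468005; V(1,1) = max -> 12.384041
  V(0,0) = exp(-r*dt) * [p*2.297621 + (1-p)*12.384041] = 7.538584; exercise = 0.000000; V(0,0) = max -> 7.538584

Answer: Price = V(0,0) = 7.5386


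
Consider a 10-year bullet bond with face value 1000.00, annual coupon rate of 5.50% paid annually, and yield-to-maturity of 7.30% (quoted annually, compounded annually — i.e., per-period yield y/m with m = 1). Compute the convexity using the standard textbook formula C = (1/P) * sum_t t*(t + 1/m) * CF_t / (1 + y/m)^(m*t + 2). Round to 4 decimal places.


Coupon per period c = face * coupon_rate / m = 55.000000
Periods per year m = 1; per-period yield y/m = 0.073000
Number of cashflows N = 10
Cashflows (t years, CF_t, discount factor 1/(1+y/m)^(m*t), PV):
  t = 1.0000: CF_t = 55.000000, DF = 0.931966, PV = 51.258155
  t = 2.0000: CF_t = 55.000000, DF = 0.868561, PV = 47.770880
  t = 3.0000: CF_t = 55.000000, DF = 0.809470, PV = 44.520858
  t = 4.0000: CF_t = 55.000000, DF = 0.754399, PV = 41.491946
  t = 5.0000: CF_t = 55.000000, DF = 0.703075, PV = 38.669101
  t = 6.0000: CF_t = 55.000000, DF = 0.655242, PV = 36.038305
  t = 7.0000: CF_t = 55.000000, DF = 0.610663, PV = 33.586491
  t = 8.0000: CF_t = 55.000000, DF = 0.569118, PV = 31.301483
  t = 9.0000: CF_t = 55.000000, DF = 0.530399, PV = 29.171932
  t = 10.0000: CF_t = 1055.000000, DF = 0.494314, PV = 521.501113
Price P = sum_t PV_t = 875.310265
Convexity numerator sum_t t*(t + 1/m) * CF_t / (1+y/m)^(m*t + 2):
  t = 1.0000: term = 89.041716
  t = 2.0000: term = 248.951675
  t = 3.0000: term = 464.029216
  t = 4.0000: term = 720.766102
  t = 5.0000: term = 1007.594737
  t = 6.0000: term = 1314.662285
  t = 7.0000: term = 1633.628189
  t = 8.0000: term = 1957.482852
  t = 9.0000: term = 2280.385429
  t = 10.0000: term = 49825.134669
Convexity = (1/P) * sum = 59541.676871 / 875.310265 = 68.023510

Answer: Convexity = 68.0235
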